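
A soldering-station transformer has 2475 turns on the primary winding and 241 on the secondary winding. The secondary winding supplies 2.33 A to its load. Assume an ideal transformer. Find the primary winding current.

For an ideal transformer I_p/I_s = N_s/N_p, so I_p = 2.33 × 241/2475 = 0.227 A.

I_p ≈ 0.227 A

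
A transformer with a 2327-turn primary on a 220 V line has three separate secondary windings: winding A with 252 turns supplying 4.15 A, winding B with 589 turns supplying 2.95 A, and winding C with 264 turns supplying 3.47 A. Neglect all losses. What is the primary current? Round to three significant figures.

I_p ≈ 1.59 A

V_A = 220 × 252/2327 = 23.825 V; V_B = 220 × 589/2327 = 55.685 V; V_C = 220 × 264/2327 = 24.959 V.
P_out = V_A I_A + V_B I_B + V_C I_C = 23.825×4.15 + 55.685×2.95 + 24.959×3.47 = 98.872 + 164.27 + 86.608 = 349.75 W.
Ideal ⇒ P_in = P_out, so I_p = P_out/V_p = 349.75/220 = 1.59 A.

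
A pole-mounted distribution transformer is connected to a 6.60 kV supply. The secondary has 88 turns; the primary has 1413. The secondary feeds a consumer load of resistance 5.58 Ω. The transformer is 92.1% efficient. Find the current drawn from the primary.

I_p ≈ 4.98 A

V_s = 6600 × 88/1413 = 411.04 V.
I_s = V_s/R = 411.04/5.58 = 73.663 A.
P_out = V_s I_s = 411.04 × 73.663 = 30279 W.
P_in = P_out/η = 30279/0.921 = 32876 W.
I_p = P_in/V_p = 32876/6600 = 4.98 A.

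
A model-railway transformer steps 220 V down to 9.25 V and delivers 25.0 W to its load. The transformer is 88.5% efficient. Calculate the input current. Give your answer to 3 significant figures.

P_in = P_out/η = 25.0/0.885 = 28.249 W.
I_in = P_in/V_in = 28.249/220 = 0.128 A.

I_in ≈ 0.128 A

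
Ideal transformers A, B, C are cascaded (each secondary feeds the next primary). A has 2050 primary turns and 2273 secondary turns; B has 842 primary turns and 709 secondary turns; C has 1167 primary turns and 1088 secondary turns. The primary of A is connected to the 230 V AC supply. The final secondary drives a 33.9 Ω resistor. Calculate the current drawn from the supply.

I_supply ≈ 5.14 A

Secondary of A: V = 230.00 × 2273/2050 = 255.02 V.
Secondary of B: V = 255.02 × 709/842 = 214.74 V.
Secondary of C: V = 214.74 × 1088/1167 = 200.20 V.
I_load = 200.20/33.9 = 5.9056 A, so P_out = 200.20 × 5.9056 = 1182.3 W.
All ideal ⇒ P_in = P_out, so I_supply = 1182.3/230 = 5.14 A.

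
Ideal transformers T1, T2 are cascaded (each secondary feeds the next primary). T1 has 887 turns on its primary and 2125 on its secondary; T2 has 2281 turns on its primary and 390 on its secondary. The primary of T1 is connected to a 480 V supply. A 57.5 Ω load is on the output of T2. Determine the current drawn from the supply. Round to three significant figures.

I_supply ≈ 1.40 A

After T1: V = 480.00 × 2125/887 = 1149.9 V.
After T2: V = 1149.9 × 390/2281 = 196.61 V.
I_load = 196.61/57.5 = 3.4194 A, so P_out = 196.61 × 3.4194 = 672.30 W.
All ideal ⇒ P_in = P_out, so I_supply = 672.30/480 = 1.40 A.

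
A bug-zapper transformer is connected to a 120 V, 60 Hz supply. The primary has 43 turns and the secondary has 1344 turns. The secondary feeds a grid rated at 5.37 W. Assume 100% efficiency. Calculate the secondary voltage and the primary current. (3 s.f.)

V_s = V_p × N_s/N_p = 120 × 1344/43 = 3750.7 V.
I_s = P/V_s = 5.37/3750.7 = 0.0014317 A.
I_p = I_s × N_s/N_p = 0.0014317 × 1344/43 = 0.0447 A.

V_s ≈ 3750 V, I_p ≈ 0.0447 A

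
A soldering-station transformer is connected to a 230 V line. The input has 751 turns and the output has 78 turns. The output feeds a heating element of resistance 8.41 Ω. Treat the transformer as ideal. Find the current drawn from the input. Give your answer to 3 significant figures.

I_in ≈ 0.295 A

V_out = V_in × N_out/N_in = 230 × 78/751 = 23.888 V.
I_out = V_out/R = 23.888/8.41 = 2.8404 A.
For an ideal transformer I_in N_in = I_out N_out, so I_in = 2.8404 × 78/751 = 0.295 A.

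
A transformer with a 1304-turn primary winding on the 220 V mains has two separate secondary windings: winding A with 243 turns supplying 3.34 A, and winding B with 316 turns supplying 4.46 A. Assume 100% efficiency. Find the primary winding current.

I_p ≈ 1.70 A

V_A = 220 × 243/1304 = 40.997 V; V_B = 220 × 316/1304 = 53.313 V.
P_out = V_A I_A + V_B I_B = 40.997×3.34 + 53.313×4.46 = 136.93 + 237.78 = 374.71 W.
Ideal ⇒ P_in = P_out, so I_p = P_out/V_p = 374.71/220 = 1.70 A.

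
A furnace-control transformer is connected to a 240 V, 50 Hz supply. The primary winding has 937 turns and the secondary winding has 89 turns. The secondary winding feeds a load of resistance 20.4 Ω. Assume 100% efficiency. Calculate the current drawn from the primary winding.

I_p ≈ 0.106 A

V_s = V_p × N_s/N_p = 240 × 89/937 = 22.796 V.
I_s = V_s/R = 22.796/20.4 = 1.1175 A.
For an ideal transformer I_p N_p = I_s N_s, so I_p = 1.1175 × 89/937 = 0.106 A.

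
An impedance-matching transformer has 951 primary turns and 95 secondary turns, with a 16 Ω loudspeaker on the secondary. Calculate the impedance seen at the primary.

Z_p ≈ 1600 Ω

Z_p = (N_p/N_s)² × Z_s = (951/95)² × 16 = 1600 Ω.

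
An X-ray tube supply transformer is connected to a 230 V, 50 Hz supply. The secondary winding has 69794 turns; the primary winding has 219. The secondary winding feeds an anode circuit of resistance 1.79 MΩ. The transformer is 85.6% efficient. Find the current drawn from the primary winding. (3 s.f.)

V_s = 230 × 69794/219 = 73300 V.
I_s = V_s/R = 73300/(1.79×10^6) = 0.040950 A.
P_out = V_s I_s = 73300 × 0.040950 = 3001.6 W.
P_in = P_out/η = 3001.6/0.856 = 3506.5 W.
I_p = P_in/V_p = 3506.5/230 = 15.2 A.

I_p ≈ 15.2 A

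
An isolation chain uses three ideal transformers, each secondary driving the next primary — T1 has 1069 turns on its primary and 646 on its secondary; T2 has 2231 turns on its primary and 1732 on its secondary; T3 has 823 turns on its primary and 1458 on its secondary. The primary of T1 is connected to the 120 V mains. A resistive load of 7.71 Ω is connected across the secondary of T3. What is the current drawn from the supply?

After T1: V = 120.00 × 646/1069 = 72.516 V.
After T2: V = 72.516 × 1732/2231 = 56.297 V.
After T3: V = 56.297 × 1458/823 = 99.734 V.
I_load = 99.734/7.71 = 12.936 A, so P_out = 99.734 × 12.936 = 1290.1 W.
All ideal ⇒ P_in = P_out, so I_supply = 1290.1/120 = 10.8 A.

I_supply ≈ 10.8 A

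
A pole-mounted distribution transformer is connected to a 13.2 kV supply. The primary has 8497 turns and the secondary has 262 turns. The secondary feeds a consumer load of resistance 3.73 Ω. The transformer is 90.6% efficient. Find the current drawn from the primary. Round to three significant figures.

I_p ≈ 3.71 A

V_s = 13200 × 262/8497 = 407.01 V.
I_s = V_s/R = 407.01/3.73 = 109.12 A.
P_out = V_s I_s = 407.01 × 109.12 = 44413 W.
P_in = P_out/η = 44413/0.906 = 49021 W.
I_p = P_in/V_p = 49021/13200 = 3.71 A.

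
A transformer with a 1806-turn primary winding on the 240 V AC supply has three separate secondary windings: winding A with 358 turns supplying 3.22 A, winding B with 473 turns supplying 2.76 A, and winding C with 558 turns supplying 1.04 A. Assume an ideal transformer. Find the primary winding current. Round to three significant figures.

V_A = 240 × 358/1806 = 47.575 V; V_B = 240 × 473/1806 = 62.857 V; V_C = 240 × 558/1806 = 74.153 V.
P_out = V_A I_A + V_B I_B + V_C I_C = 47.575×3.22 + 62.857×2.76 + 74.153×1.04 = 153.19 + 173.49 + 77.119 = 403.80 W.
Ideal ⇒ P_in = P_out, so I_p = P_out/V_p = 403.80/240 = 1.68 A.

I_p ≈ 1.68 A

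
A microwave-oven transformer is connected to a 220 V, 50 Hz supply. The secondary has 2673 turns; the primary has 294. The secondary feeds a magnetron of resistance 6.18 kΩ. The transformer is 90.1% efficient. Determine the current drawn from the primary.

V_s = 220 × 2673/294 = 2000.2 V.
I_s = V_s/R = 2000.2/6180 = 0.32366 A.
P_out = V_s I_s = 2000.2 × 0.32366 = 647.38 W.
P_in = P_out/η = 647.38/0.901 = 718.51 W.
I_p = P_in/V_p = 718.51/220 = 3.27 A.

I_p ≈ 3.27 A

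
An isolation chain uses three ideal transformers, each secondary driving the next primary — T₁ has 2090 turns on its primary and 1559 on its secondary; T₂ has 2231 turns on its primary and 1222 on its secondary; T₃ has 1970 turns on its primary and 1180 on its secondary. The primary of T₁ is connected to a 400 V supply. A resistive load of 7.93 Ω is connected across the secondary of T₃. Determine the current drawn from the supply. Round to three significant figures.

I_supply ≈ 3.02 A

After T₁: V = 400.00 × 1559/2090 = 298.37 V.
After T₂: V = 298.37 × 1222/2231 = 163.43 V.
After T₃: V = 163.43 × 1180/1970 = 97.892 V.
I_load = 97.892/7.93 = 12.345 A, so P_out = 97.892 × 12.345 = 1208.4 W.
All ideal ⇒ P_in = P_out, so I_supply = 1208.4/400 = 3.02 A.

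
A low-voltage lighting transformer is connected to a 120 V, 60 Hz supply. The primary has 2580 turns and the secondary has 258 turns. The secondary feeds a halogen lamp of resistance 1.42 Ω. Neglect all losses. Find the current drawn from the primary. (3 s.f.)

I_p ≈ 0.845 A

V_s = V_p × N_s/N_p = 120 × 258/2580 = 12.000 V.
I_s = V_s/R = 12.000/1.42 = 8.4507 A.
For an ideal transformer I_p N_p = I_s N_s, so I_p = 8.4507 × 258/2580 = 0.845 A.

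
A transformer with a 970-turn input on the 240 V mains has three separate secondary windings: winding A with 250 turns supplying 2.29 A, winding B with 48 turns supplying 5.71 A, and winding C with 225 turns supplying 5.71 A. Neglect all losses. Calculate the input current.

I_in ≈ 2.20 A

V_A = 240 × 250/970 = 61.856 V; V_B = 240 × 48/970 = 11.876 V; V_C = 240 × 225/970 = 55.670 V.
P_out = V_A I_A + V_B I_B + V_C I_C = 61.856×2.29 + 11.876×5.71 + 55.670×5.71 = 141.65 + 67.814 + 317.88 = 527.34 W.
Ideal ⇒ P_in = P_out, so I_in = P_out/V_in = 527.34/240 = 2.20 A.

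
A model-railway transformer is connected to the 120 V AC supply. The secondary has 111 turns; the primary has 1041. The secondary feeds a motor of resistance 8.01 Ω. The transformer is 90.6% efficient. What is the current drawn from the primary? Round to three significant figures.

I_p ≈ 0.188 A

V_s = 120 × 111/1041 = 12.795 V.
I_s = V_s/R = 12.795/8.01 = 1.5974 A.
P_out = V_s I_s = 12.795 × 1.5974 = 20.440 W.
P_in = P_out/η = 20.440/0.906 = 22.560 W.
I_p = P_in/V_p = 22.560/120 = 0.188 A.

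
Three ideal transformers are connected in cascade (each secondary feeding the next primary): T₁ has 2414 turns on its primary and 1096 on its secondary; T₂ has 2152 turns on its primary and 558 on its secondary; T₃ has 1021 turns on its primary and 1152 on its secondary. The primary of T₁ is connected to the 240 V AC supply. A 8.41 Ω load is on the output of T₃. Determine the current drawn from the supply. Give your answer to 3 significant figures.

After T₁: V = 240.00 × 1096/2414 = 108.96 V.
After T₂: V = 108.96 × 558/2152 = 28.254 V.
After T₃: V = 28.254 × 1152/1021 = 31.879 V.
I_load = 31.879/8.41 = 3.7906 A, so P_out = 31.879 × 3.7906 = 120.84 W.
All ideal ⇒ P_in = P_out, so I_supply = 120.84/240 = 0.503 A.

I_supply ≈ 0.503 A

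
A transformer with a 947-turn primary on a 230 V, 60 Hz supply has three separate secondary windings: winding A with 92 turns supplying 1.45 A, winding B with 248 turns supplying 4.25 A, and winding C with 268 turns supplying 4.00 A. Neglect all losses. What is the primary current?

I_p ≈ 2.39 A

V_A = 230 × 92/947 = 22.344 V; V_B = 230 × 248/947 = 60.232 V; V_C = 230 × 268/947 = 65.090 V.
P_out = V_A I_A + V_B I_B + V_C I_C = 22.344×1.45 + 60.232×4.25 + 65.090×4.00 = 32.399 + 255.99 + 260.36 = 548.75 W.
Ideal ⇒ P_in = P_out, so I_p = P_out/V_p = 548.75/230 = 2.39 A.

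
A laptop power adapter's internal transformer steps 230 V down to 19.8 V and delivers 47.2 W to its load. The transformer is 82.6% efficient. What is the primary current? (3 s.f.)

P_in = P_out/η = 47.2/0.826 = 57.143 W.
I_p = P_in/V_p = 57.143/230 = 0.248 A.

I_p ≈ 0.248 A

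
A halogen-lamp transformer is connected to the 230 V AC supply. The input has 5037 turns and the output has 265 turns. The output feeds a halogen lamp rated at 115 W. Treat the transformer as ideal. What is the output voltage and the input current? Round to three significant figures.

V_out ≈ 12.1 V, I_in ≈ 0.500 A

V_out = V_in × N_out/N_in = 230 × 265/5037 = 12.100 V.
I_out = P/V_out = 115/12.100 = 9.5038 A.
I_in = I_out × N_out/N_in = 9.5038 × 265/5037 = 0.500 A.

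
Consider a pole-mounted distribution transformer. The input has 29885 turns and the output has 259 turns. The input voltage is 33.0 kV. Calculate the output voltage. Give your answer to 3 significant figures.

V_out/V_in = N_out/N_in, so V_out = 33000 × 259/29885 = 286 V.

V_out ≈ 286 V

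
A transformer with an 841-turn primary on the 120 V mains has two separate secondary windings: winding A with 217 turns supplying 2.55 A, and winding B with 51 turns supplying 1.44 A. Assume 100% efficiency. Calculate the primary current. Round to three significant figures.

I_p ≈ 0.745 A

V_A = 120 × 217/841 = 30.963 V; V_B = 120 × 51/841 = 7.2771 V.
P_out = V_A I_A + V_B I_B = 30.963×2.55 + 7.2771×1.44 = 78.956 + 10.479 = 89.435 W.
Ideal ⇒ P_in = P_out, so I_p = P_out/V_p = 89.435/120 = 0.745 A.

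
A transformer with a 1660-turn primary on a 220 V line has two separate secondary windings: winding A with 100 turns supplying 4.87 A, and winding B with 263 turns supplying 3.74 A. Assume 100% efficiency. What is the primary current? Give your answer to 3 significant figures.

V_A = 220 × 100/1660 = 13.253 V; V_B = 220 × 263/1660 = 34.855 V.
P_out = V_A I_A + V_B I_B = 13.253×4.87 + 34.855×3.74 = 64.542 + 130.36 = 194.90 W.
Ideal ⇒ P_in = P_out, so I_p = P_out/V_p = 194.90/220 = 0.886 A.

I_p ≈ 0.886 A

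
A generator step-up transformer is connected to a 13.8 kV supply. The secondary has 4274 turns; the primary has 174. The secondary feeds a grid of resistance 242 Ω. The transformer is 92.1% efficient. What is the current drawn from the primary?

I_p ≈ 37400 A

V_s = 13800 × 4274/174 = 338970 V.
I_s = V_s/R = 338970/242 = 1400.7 A.
P_out = V_s I_s = 338970 × 1400.7 = 4.7480×10^8 W.
P_in = P_out/η = 4.7480×10^8/0.921 = 5.1553×10^8 W.
I_p = P_in/V_p = 5.1553×10^8/13800 = 37400 A.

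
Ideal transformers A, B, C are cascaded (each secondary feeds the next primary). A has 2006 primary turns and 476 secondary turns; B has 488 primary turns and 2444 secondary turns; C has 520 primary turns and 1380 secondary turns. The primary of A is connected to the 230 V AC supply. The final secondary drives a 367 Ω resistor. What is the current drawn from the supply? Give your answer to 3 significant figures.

After A: V = 230.00 × 476/2006 = 54.576 V.
After B: V = 54.576 × 2444/488 = 273.33 V.
After C: V = 273.33 × 1380/520 = 725.37 V.
I_load = 725.37/367 = 1.9765 A, so P_out = 725.37 × 1.9765 = 1433.7 W.
All ideal ⇒ P_in = P_out, so I_supply = 1433.7/230 = 6.23 A.

I_supply ≈ 6.23 A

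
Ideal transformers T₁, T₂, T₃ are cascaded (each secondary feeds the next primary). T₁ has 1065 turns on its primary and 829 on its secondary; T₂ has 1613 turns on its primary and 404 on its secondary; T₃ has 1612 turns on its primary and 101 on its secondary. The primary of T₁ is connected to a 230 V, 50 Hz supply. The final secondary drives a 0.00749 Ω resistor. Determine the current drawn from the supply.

Secondary of T₁: V = 230.00 × 829/1065 = 179.03 V.
Secondary of T₂: V = 179.03 × 404/1613 = 44.841 V.
Secondary of T₃: V = 44.841 × 101/1612 = 2.8095 V.
I_load = 2.8095/0.00749 = 375.11 A, so P_out = 2.8095 × 375.11 = 1053.9 W.
All ideal ⇒ P_in = P_out, so I_supply = 1053.9/230 = 4.58 A.

I_supply ≈ 4.58 A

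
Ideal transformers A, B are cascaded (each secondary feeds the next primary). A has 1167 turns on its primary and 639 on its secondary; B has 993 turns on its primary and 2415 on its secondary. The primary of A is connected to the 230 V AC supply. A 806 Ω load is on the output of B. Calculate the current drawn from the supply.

After A: V = 230.00 × 639/1167 = 125.94 V.
After B: V = 125.94 × 2415/993 = 306.28 V.
I_load = 306.28/806 = 0.38001 A, so P_out = 306.28 × 0.38001 = 116.39 W.
All ideal ⇒ P_in = P_out, so I_supply = 116.39/230 = 0.506 A.

I_supply ≈ 0.506 A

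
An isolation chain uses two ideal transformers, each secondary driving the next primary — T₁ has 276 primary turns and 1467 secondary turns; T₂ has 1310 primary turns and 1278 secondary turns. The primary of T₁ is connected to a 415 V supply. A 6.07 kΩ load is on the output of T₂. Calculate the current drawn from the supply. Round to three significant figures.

After T₁: V = 415.00 × 1467/276 = 2205.8 V.
After T₂: V = 2205.8 × 1278/1310 = 2151.9 V.
I_load = 2151.9/6070 = 0.35452 A, so P_out = 2151.9 × 0.35452 = 762.90 W.
All ideal ⇒ P_in = P_out, so I_supply = 762.90/415 = 1.84 A.

I_supply ≈ 1.84 A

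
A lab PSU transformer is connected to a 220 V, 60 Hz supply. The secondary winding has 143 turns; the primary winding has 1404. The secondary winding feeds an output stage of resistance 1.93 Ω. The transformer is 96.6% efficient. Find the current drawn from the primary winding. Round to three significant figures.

I_p ≈ 1.22 A

V_s = 220 × 143/1404 = 22.407 V.
I_s = V_s/R = 22.407/1.93 = 11.610 A.
P_out = V_s I_s = 22.407 × 11.610 = 260.15 W.
P_in = P_out/η = 260.15/0.966 = 269.31 W.
I_p = P_in/V_p = 269.31/220 = 1.22 A.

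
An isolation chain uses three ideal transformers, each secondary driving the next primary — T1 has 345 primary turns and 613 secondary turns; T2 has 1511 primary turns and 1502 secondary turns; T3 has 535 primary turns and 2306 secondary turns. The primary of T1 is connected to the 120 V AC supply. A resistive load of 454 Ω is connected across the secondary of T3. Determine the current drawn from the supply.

Secondary of T1: V = 120.00 × 613/345 = 213.22 V.
Secondary of T2: V = 213.22 × 1502/1511 = 211.95 V.
Secondary of T3: V = 211.95 × 2306/535 = 913.55 V.
I_load = 913.55/454 = 2.0122 A, so P_out = 913.55 × 2.0122 = 1838.3 W.
All ideal ⇒ P_in = P_out, so I_supply = 1838.3/120 = 15.3 A.

I_supply ≈ 15.3 A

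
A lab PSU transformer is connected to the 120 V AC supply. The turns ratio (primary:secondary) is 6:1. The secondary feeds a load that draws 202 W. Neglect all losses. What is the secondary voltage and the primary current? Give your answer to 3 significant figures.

V_s = V_p × N_s/N_p = 120 × 1/6 = 20.000 V.
I_s = P/V_s = 202/20.000 = 10.100 A.
I_p = I_s × N_s/N_p = 10.100 × 1/6 = 1.68 A.

V_s ≈ 20.0 V, I_p ≈ 1.68 A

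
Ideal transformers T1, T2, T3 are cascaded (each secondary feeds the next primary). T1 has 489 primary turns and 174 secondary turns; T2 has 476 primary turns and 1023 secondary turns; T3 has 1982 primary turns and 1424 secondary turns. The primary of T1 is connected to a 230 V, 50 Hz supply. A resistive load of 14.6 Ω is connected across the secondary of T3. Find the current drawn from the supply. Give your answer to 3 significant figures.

I_supply ≈ 4.76 A

After T1: V = 230.00 × 174/489 = 81.840 V.
After T2: V = 81.840 × 1023/476 = 175.89 V.
After T3: V = 175.89 × 1424/1982 = 126.37 V.
I_load = 126.37/14.6 = 8.6555 A, so P_out = 126.37 × 8.6555 = 1093.8 W.
All ideal ⇒ P_in = P_out, so I_supply = 1093.8/230 = 4.76 A.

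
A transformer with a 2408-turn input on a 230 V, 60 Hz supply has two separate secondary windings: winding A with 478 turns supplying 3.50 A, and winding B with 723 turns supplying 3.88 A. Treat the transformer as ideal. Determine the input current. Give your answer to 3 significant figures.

I_in ≈ 1.86 A

V_A = 230 × 478/2408 = 45.656 V; V_B = 230 × 723/2408 = 69.057 V.
P_out = V_A I_A + V_B I_B = 45.656×3.50 + 69.057×3.88 = 159.80 + 267.94 = 427.74 W.
Ideal ⇒ P_in = P_out, so I_in = P_out/V_in = 427.74/230 = 1.86 A.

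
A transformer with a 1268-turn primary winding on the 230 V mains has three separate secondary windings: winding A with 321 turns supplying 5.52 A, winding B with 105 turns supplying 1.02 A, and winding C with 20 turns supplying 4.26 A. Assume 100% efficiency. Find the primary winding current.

V_A = 230 × 321/1268 = 58.226 V; V_B = 230 × 105/1268 = 19.046 V; V_C = 230 × 20/1268 = 3.6278 V.
P_out = V_A I_A + V_B I_B + V_C I_C = 58.226×5.52 + 19.046×1.02 + 3.6278×4.26 = 321.41 + 19.427 + 15.454 = 356.29 W.
Ideal ⇒ P_in = P_out, so I_p = P_out/V_p = 356.29/230 = 1.55 A.

I_p ≈ 1.55 A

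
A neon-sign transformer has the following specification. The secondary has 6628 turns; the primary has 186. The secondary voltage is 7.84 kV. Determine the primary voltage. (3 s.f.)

V_p ≈ 220 V

V_p/V_s = N_p/N_s, so V_p = 7840 × 186/6628 = 220 V.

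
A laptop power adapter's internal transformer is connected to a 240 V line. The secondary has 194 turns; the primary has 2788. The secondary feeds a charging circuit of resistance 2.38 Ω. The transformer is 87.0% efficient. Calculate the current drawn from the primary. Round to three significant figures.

I_p ≈ 0.561 A

V_s = 240 × 194/2788 = 16.700 V.
I_s = V_s/R = 16.700/2.38 = 7.0169 A.
P_out = V_s I_s = 16.700 × 7.0169 = 117.18 W.
P_in = P_out/η = 117.18/0.870 = 134.69 W.
I_p = P_in/V_p = 134.69/240 = 0.561 A.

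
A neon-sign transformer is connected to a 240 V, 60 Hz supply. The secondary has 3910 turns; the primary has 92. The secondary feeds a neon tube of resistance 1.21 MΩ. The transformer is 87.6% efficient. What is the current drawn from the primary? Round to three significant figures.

I_p ≈ 0.409 A

V_s = 240 × 3910/92 = 10200 V.
I_s = V_s/R = 10200/(1.21×10^6) = 0.0084298 A.
P_out = V_s I_s = 10200 × 0.0084298 = 85.983 W.
P_in = P_out/η = 85.983/0.876 = 98.155 W.
I_p = P_in/V_p = 98.155/240 = 0.409 A.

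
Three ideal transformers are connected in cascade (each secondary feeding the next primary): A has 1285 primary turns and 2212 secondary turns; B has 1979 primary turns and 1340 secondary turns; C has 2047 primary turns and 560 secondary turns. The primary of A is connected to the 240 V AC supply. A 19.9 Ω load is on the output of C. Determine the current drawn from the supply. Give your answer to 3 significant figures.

Secondary of A: V = 240.00 × 2212/1285 = 413.14 V.
Secondary of B: V = 413.14 × 1340/1979 = 279.74 V.
Secondary of C: V = 279.74 × 560/2047 = 76.528 V.
I_load = 76.528/19.9 = 3.8456 A, so P_out = 76.528 × 3.8456 = 294.30 W.
All ideal ⇒ P_in = P_out, so I_supply = 294.30/240 = 1.23 A.

I_supply ≈ 1.23 A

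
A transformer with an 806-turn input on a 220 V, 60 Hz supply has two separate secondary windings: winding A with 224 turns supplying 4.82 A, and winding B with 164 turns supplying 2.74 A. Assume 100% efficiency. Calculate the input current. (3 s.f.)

V_A = 220 × 224/806 = 61.141 V; V_B = 220 × 164/806 = 44.764 V.
P_out = V_A I_A + V_B I_B = 61.141×4.82 + 44.764×2.74 = 294.70 + 122.65 = 417.36 W.
Ideal ⇒ P_in = P_out, so I_in = P_out/V_in = 417.36/220 = 1.90 A.

I_in ≈ 1.90 A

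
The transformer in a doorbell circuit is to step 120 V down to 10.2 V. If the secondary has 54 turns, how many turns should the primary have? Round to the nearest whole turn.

N_p = 635 turns

N_p/N_s = V_p/V_s, so N_p = 54 × 120/10.2 = 635.3 ≈ 635 turns.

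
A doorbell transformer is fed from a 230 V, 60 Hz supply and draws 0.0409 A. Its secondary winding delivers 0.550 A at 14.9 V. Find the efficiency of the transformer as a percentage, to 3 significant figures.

η ≈ 87.1%

P_in = 230 × 0.0409 = 9.40700 W.
P_out = 14.9 × 0.550 = 8.19500 W.
η = P_out/P_in = 8.19500/9.40700 = 0.871.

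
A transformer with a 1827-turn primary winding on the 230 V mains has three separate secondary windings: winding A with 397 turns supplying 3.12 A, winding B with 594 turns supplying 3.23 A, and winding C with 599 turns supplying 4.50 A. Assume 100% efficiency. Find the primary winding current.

V_A = 230 × 397/1827 = 49.978 V; V_B = 230 × 594/1827 = 74.778 V; V_C = 230 × 599/1827 = 75.408 V.
P_out = V_A I_A + V_B I_B + V_C I_C = 49.978×3.12 + 74.778×3.23 + 75.408×4.50 = 155.93 + 241.53 + 339.33 = 736.80 W.
Ideal ⇒ P_in = P_out, so I_p = P_out/V_p = 736.80/230 = 3.20 A.

I_p ≈ 3.20 A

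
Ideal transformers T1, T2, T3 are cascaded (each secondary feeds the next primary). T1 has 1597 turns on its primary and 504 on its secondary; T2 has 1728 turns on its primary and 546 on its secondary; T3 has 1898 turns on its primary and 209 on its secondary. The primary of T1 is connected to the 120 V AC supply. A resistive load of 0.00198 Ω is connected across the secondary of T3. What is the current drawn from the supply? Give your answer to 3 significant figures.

I_supply ≈ 7.31 A

After T1: V = 120.00 × 504/1597 = 37.871 V.
After T2: V = 37.871 × 546/1728 = 11.966 V.
After T3: V = 11.966 × 209/1898 = 1.3177 V.
I_load = 1.3177/0.00198 = 665.49 A, so P_out = 1.3177 × 665.49 = 876.89 W.
All ideal ⇒ P_in = P_out, so I_supply = 876.89/120 = 7.31 A.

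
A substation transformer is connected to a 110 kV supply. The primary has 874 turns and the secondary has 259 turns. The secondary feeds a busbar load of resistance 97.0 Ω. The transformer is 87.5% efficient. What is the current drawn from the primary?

I_p ≈ 114 A

V_s = 110000 × 259/874 = 32597 V.
I_s = V_s/R = 32597/97.0 = 336.05 A.
P_out = V_s I_s = 32597 × 336.05 = 1.0954×10^7 W.
P_in = P_out/η = 1.0954×10^7/0.875 = 1.2519×10^7 W.
I_p = P_in/V_p = 1.2519×10^7/110000 = 114 A.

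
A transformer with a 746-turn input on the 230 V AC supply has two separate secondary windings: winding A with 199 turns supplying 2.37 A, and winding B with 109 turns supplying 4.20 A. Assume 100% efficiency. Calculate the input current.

V_A = 230 × 199/746 = 61.354 V; V_B = 230 × 109/746 = 33.606 V.
P_out = V_A I_A + V_B I_B = 61.354×2.37 + 33.606×4.20 = 145.41 + 141.14 = 286.55 W.
Ideal ⇒ P_in = P_out, so I_in = P_out/V_in = 286.55/230 = 1.25 A.

I_in ≈ 1.25 A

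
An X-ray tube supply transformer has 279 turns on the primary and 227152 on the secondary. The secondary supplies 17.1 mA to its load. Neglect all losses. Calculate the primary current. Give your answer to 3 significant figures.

For an ideal transformer I_p/I_s = N_s/N_p, so I_p = 0.0171 × 227152/279 = 13.9 A.

I_p ≈ 13.9 A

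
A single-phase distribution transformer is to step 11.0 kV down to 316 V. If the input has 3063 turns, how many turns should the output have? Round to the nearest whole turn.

N_out/N_in = V_out/V_in, so N_out = 3063 × 316/11000 = 88.0 ≈ 88 turns.

N_out = 88 turns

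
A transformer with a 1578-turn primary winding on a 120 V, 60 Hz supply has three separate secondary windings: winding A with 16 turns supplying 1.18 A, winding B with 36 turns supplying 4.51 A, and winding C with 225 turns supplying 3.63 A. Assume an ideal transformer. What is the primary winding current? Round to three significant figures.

V_A = 120 × 16/1578 = 1.2167 V; V_B = 120 × 36/1578 = 2.7376 V; V_C = 120 × 225/1578 = 17.110 V.
P_out = V_A I_A + V_B I_B + V_C I_C = 1.2167×1.18 + 2.7376×4.51 + 17.110×3.63 = 1.4357 + 12.347 + 62.110 = 75.893 W.
Ideal ⇒ P_in = P_out, so I_p = P_out/V_p = 75.893/120 = 0.632 A.

I_p ≈ 0.632 A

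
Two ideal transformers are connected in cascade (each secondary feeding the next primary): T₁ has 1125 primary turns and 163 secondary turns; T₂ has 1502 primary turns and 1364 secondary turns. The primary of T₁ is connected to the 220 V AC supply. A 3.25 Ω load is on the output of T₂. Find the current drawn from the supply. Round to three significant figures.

After T₁: V = 220.00 × 163/1125 = 31.876 V.
After T₂: V = 31.876 × 1364/1502 = 28.947 V.
I_load = 28.947/3.25 = 8.9067 A, so P_out = 28.947 × 8.9067 = 257.82 W.
All ideal ⇒ P_in = P_out, so I_supply = 257.82/220 = 1.17 A.

I_supply ≈ 1.17 A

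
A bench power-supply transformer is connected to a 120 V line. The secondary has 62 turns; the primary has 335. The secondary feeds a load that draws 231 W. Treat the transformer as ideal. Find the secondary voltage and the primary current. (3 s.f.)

V_s = V_p × N_s/N_p = 120 × 62/335 = 22.209 V.
I_s = P/V_s = 231/22.209 = 10.401 A.
I_p = I_s × N_s/N_p = 10.401 × 62/335 = 1.93 A.

V_s ≈ 22.2 V, I_p ≈ 1.93 A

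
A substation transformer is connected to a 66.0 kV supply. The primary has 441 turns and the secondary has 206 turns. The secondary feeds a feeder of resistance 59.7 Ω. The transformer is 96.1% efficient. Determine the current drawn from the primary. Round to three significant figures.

V_s = 66000 × 206/441 = 30830 V.
I_s = V_s/R = 30830/59.7 = 516.41 A.
P_out = V_s I_s = 30830 × 516.41 = 1.5921×10^7 W.
P_in = P_out/η = 1.5921×10^7/0.961 = 1.6567×10^7 W.
I_p = P_in/V_p = 1.6567×10^7/66000 = 251 A.

I_p ≈ 251 A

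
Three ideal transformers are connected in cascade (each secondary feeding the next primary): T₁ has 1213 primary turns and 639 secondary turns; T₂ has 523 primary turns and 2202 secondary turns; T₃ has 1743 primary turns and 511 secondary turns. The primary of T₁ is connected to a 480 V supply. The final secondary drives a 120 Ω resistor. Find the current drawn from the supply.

I_supply ≈ 1.69 A

After T₁: V = 480.00 × 639/1213 = 252.86 V.
After T₂: V = 252.86 × 2202/523 = 1064.6 V.
After T₃: V = 1064.6 × 511/1743 = 312.12 V.
I_load = 312.12/120 = 2.6010 A, so P_out = 312.12 × 2.6010 = 811.82 W.
All ideal ⇒ P_in = P_out, so I_supply = 811.82/480 = 1.69 A.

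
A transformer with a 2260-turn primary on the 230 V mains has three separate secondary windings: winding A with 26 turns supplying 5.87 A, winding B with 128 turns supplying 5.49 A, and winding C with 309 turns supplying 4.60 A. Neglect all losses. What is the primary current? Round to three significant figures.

I_p ≈ 1.01 A

V_A = 230 × 26/2260 = 2.6460 V; V_B = 230 × 128/2260 = 13.027 V; V_C = 230 × 309/2260 = 31.447 V.
P_out = V_A I_A + V_B I_B + V_C I_C = 2.6460×5.87 + 13.027×5.49 + 31.447×4.60 = 15.532 + 71.516 + 144.66 = 231.70 W.
Ideal ⇒ P_in = P_out, so I_p = P_out/V_p = 231.70/230 = 1.01 A.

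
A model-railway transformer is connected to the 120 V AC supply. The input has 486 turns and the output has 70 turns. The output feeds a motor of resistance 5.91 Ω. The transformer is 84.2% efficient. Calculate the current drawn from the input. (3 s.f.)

I_in ≈ 0.500 A

V_out = 120 × 70/486 = 17.284 V.
I_out = V_out/R = 17.284/5.91 = 2.9245 A.
P_out = V_out I_out = 17.284 × 2.9245 = 50.547 W.
P_in = P_out/η = 50.547/0.842 = 60.033 W.
I_in = P_in/V_in = 60.033/120 = 0.500 A.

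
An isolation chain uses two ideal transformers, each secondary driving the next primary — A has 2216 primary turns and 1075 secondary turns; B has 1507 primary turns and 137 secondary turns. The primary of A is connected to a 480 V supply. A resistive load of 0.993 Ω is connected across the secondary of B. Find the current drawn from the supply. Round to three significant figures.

I_supply ≈ 0.940 A

Secondary of A: V = 480.00 × 1075/2216 = 232.85 V.
Secondary of B: V = 232.85 × 137/1507 = 21.168 V.
I_load = 21.168/0.993 = 21.318 A, so P_out = 21.168 × 21.318 = 451.26 W.
All ideal ⇒ P_in = P_out, so I_supply = 451.26/480 = 0.940 A.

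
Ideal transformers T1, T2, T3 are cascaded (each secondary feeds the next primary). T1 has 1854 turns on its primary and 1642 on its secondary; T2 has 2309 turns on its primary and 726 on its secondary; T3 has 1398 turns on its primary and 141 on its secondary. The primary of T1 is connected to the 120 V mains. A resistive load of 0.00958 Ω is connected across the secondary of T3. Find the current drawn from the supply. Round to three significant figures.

After T1: V = 120.00 × 1642/1854 = 106.28 V.
After T2: V = 106.28 × 726/2309 = 33.416 V.
After T3: V = 33.416 × 141/1398 = 3.3703 V.
I_load = 3.3703/0.00958 = 351.81 A, so P_out = 3.3703 × 351.81 = 1185.7 W.
All ideal ⇒ P_in = P_out, so I_supply = 1185.7/120 = 9.88 A.

I_supply ≈ 9.88 A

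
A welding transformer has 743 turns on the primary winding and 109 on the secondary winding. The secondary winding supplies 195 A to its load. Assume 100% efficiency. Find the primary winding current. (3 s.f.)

For an ideal transformer I_p/I_s = N_s/N_p, so I_p = 195 × 109/743 = 28.6 A.

I_p ≈ 28.6 A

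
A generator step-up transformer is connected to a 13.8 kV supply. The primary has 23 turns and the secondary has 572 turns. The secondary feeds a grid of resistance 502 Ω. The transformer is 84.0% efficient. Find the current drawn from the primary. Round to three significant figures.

V_s = 13800 × 572/23 = 343200 V.
I_s = V_s/R = 343200/502 = 683.67 A.
P_out = V_s I_s = 343200 × 683.67 = 2.3463×10^8 W.
P_in = P_out/η = 2.3463×10^8/0.840 = 2.7933×10^8 W.
I_p = P_in/V_p = 2.7933×10^8/13800 = 20200 A.

I_p ≈ 20200 A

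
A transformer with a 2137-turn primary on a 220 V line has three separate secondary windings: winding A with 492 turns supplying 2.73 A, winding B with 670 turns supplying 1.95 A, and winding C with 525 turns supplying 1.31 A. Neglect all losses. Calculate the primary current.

V_A = 220 × 492/2137 = 50.650 V; V_B = 220 × 670/2137 = 68.975 V; V_C = 220 × 525/2137 = 54.048 V.
P_out = V_A I_A + V_B I_B + V_C I_C = 50.650×2.73 + 68.975×1.95 + 54.048×1.31 = 138.28 + 134.50 + 70.803 = 343.58 W.
Ideal ⇒ P_in = P_out, so I_p = P_out/V_p = 343.58/220 = 1.56 A.

I_p ≈ 1.56 A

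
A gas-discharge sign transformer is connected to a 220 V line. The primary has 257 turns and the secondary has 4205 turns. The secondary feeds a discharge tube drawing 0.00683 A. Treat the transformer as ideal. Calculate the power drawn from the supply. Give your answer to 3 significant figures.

I_p = I_s × N_s/N_p = 0.00683 × 4205/257 = 0.11175 A.
P = V_p I_p = 220 × 0.11175 = 24.6 W.

P ≈ 24.6 W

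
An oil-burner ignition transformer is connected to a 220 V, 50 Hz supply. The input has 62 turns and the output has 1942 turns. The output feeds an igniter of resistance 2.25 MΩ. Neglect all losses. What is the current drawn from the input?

V_out = V_in × N_out/N_in = 220 × 1942/62 = 6891.0 V.
I_out = V_out/R = 6891.0/(2.25×10^6) = 0.0030627 A.
For an ideal transformer I_in N_in = I_out N_out, so I_in = 0.0030627 × 1942/62 = 0.0959 A.

I_in ≈ 0.0959 A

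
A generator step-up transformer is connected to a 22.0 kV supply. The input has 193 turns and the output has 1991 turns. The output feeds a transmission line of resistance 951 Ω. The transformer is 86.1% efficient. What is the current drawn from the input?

I_in ≈ 2860 A

V_out = 22000 × 1991/193 = 226950 V.
I_out = V_out/R = 226950/951 = 238.65 A.
P_out = V_out I_out = 226950 × 238.65 = 5.4162×10^7 W.
P_in = P_out/η = 5.4162×10^7/0.861 = 6.2906×10^7 W.
I_in = P_in/V_in = 6.2906×10^7/22000 = 2860 A.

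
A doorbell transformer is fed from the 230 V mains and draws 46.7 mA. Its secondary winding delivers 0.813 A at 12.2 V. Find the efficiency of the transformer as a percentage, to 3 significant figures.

η ≈ 92.3%

P_in = 230 × 0.0467 = 10.7410 W.
P_out = 12.2 × 0.813 = 9.91860 W.
η = P_out/P_in = 9.91860/10.7410 = 0.923.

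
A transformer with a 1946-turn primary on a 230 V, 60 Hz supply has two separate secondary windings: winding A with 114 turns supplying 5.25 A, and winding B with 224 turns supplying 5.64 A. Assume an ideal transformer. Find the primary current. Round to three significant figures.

V_A = 230 × 114/1946 = 13.474 V; V_B = 230 × 224/1946 = 26.475 V.
P_out = V_A I_A + V_B I_B = 13.474×5.25 + 26.475×5.64 = 70.737 + 149.32 = 220.06 W.
Ideal ⇒ P_in = P_out, so I_p = P_out/V_p = 220.06/230 = 0.957 A.

I_p ≈ 0.957 A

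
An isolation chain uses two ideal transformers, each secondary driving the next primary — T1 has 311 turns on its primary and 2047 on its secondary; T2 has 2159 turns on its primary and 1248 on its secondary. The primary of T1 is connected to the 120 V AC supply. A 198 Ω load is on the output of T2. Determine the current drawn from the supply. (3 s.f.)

I_supply ≈ 8.77 A

Secondary of T1: V = 120.00 × 2047/311 = 789.84 V.
Secondary of T2: V = 789.84 × 1248/2159 = 456.56 V.
I_load = 456.56/198 = 2.3059 A, so P_out = 456.56 × 2.3059 = 1052.8 W.
All ideal ⇒ P_in = P_out, so I_supply = 1052.8/120 = 8.77 A.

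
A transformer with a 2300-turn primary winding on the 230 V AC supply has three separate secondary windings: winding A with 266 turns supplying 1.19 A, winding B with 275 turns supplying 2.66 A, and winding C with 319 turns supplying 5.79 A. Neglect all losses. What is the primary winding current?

I_p ≈ 1.26 A

V_A = 230 × 266/2300 = 26.600 V; V_B = 230 × 275/2300 = 27.500 V; V_C = 230 × 319/2300 = 31.900 V.
P_out = V_A I_A + V_B I_B + V_C I_C = 26.600×1.19 + 27.500×2.66 + 31.900×5.79 = 31.654 + 73.150 + 184.70 = 289.50 W.
Ideal ⇒ P_in = P_out, so I_p = P_out/V_p = 289.50/230 = 1.26 A.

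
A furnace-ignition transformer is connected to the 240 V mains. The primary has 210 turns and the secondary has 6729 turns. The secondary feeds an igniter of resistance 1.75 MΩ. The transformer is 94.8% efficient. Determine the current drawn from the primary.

I_p ≈ 0.149 A

V_s = 240 × 6729/210 = 7690.3 V.
I_s = V_s/R = 7690.3/(1.75×10^6) = 0.0043944 A.
P_out = V_s I_s = 7690.3 × 0.0043944 = 33.795 W.
P_in = P_out/η = 33.795/0.948 = 35.648 W.
I_p = P_in/V_p = 35.648/240 = 0.149 A.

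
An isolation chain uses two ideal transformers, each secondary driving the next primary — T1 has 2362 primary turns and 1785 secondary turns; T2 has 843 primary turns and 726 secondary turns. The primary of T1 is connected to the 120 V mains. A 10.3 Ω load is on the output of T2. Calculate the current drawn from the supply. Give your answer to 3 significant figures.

Secondary of T1: V = 120.00 × 1785/2362 = 90.686 V.
Secondary of T2: V = 90.686 × 726/843 = 78.100 V.
I_load = 78.100/10.3 = 7.5825 A, so P_out = 78.100 × 7.5825 = 592.19 W.
All ideal ⇒ P_in = P_out, so I_supply = 592.19/120 = 4.93 A.

I_supply ≈ 4.93 A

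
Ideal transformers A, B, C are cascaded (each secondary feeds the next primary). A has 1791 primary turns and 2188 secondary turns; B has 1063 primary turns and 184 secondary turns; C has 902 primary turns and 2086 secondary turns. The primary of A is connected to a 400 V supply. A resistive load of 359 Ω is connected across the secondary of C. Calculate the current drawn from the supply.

Secondary of A: V = 400.00 × 2188/1791 = 488.67 V.
Secondary of B: V = 488.67 × 184/1063 = 84.586 V.
Secondary of C: V = 84.586 × 2086/902 = 195.62 V.
I_load = 195.62/359 = 0.54489 A, so P_out = 195.62 × 0.54489 = 106.59 W.
All ideal ⇒ P_in = P_out, so I_supply = 106.59/400 = 0.266 A.

I_supply ≈ 0.266 A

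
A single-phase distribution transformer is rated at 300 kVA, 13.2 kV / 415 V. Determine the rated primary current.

I_p = S/V_p = 300000/13200 = 22.7 A.

I_p ≈ 22.7 A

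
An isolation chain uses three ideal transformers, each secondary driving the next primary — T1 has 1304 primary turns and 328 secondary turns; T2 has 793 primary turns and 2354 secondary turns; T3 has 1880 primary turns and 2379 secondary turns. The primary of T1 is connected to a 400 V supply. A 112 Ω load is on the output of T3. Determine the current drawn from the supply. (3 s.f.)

After T1: V = 400.00 × 328/1304 = 100.61 V.
After T2: V = 100.61 × 2354/793 = 298.67 V.
After T3: V = 298.67 × 2379/1880 = 377.94 V.
I_load = 377.94/112 = 3.3745 A, so P_out = 377.94 × 3.3745 = 1275.4 W.
All ideal ⇒ P_in = P_out, so I_supply = 1275.4/400 = 3.19 A.

I_supply ≈ 3.19 A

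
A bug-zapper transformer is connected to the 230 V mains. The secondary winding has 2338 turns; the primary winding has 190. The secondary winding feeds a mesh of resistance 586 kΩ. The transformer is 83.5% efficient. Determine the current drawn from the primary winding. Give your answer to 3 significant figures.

V_s = 230 × 2338/190 = 2830.2 V.
I_s = V_s/R = 2830.2/586000 = 0.0048297 A.
P_out = V_s I_s = 2830.2 × 0.0048297 = 13.669 W.
P_in = P_out/η = 13.669/0.835 = 16.370 W.
I_p = P_in/V_p = 16.370/230 = 0.0712 A.

I_p ≈ 0.0712 A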